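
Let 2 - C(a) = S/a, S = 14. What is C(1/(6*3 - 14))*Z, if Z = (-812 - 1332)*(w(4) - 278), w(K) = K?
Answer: -31722624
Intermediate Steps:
C(a) = 2 - 14/a
Z = 587456 (Z = (-812 - 1332)*(4 - 278) = -2144*(-274) = 587456)
C(1/(6*3 - 14))*Z = (2 - 14/(1/(6*3 - 14)))*587456 = (2 - 14/(1/(18 - 14)))*587456 = (2 - 14/(1/4))*587456 = (2 - 14/1/4)*587456 = (2 - 14*4)*587456 = (2 - 56)*587456 = -54*587456 = -31722624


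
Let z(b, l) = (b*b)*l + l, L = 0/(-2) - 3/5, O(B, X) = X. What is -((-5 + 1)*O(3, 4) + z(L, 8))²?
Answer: -16384/625 ≈ -26.214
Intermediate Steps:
L = -⅗ (L = 0*(-½) - 3*⅕ = 0 - ⅗ = -⅗ ≈ -0.60000)
z(b, l) = l + l*b² (z(b, l) = b²*l + l = l*b² + l = l + l*b²)
-((-5 + 1)*O(3, 4) + z(L, 8))² = -((-5 + 1)*4 + 8*(1 + (-⅗)²))² = -(-4*4 + 8*(1 + 9/25))² = -(-16 + 8*(34/25))² = -(-16 + 272/25)² = -(-128/25)² = -1*16384/625 = -16384/625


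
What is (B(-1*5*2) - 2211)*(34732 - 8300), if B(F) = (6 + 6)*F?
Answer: -61612992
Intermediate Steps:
B(F) = 12*F
(B(-1*5*2) - 2211)*(34732 - 8300) = (12*(-1*5*2) - 2211)*(34732 - 8300) = (12*(-5*2) - 2211)*26432 = (12*(-10) - 2211)*26432 = (-120 - 2211)*26432 = -2331*26432 = -61612992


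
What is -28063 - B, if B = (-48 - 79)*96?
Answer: -15871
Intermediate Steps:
B = -12192 (B = -127*96 = -12192)
-28063 - B = -28063 - 1*(-12192) = -28063 + 12192 = -15871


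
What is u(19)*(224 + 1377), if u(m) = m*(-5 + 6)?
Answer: 30419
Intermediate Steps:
u(m) = m (u(m) = m*1 = m)
u(19)*(224 + 1377) = 19*(224 + 1377) = 19*1601 = 30419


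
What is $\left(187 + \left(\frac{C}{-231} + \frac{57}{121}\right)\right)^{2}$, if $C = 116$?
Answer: $\frac{225708607744}{6456681} \approx 34957.0$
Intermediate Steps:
$\left(187 + \left(\frac{C}{-231} + \frac{57}{121}\right)\right)^{2} = \left(187 + \left(\frac{116}{-231} + \frac{57}{121}\right)\right)^{2} = \left(187 + \left(116 \left(- \frac{1}{231}\right) + 57 \cdot \frac{1}{121}\right)\right)^{2} = \left(187 + \left(- \frac{116}{231} + \frac{57}{121}\right)\right)^{2} = \left(187 - \frac{79}{2541}\right)^{2} = \left(\frac{475088}{2541}\right)^{2} = \frac{225708607744}{6456681}$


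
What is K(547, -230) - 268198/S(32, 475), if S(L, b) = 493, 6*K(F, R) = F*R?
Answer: -31816759/1479 ≈ -21512.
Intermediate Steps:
K(F, R) = F*R/6 (K(F, R) = (F*R)/6 = F*R/6)
K(547, -230) - 268198/S(32, 475) = (1/6)*547*(-230) - 268198/493 = -62905/3 - 268198/493 = -31816759/1479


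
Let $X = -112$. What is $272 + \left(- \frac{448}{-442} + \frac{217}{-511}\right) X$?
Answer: $\frac{3324064}{16133} \approx 206.04$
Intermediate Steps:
$272 + \left(- \frac{448}{-442} + \frac{217}{-511}\right) X = 272 + \left(- \frac{448}{-442} + \frac{217}{-511}\right) \left(-112\right) = 272 + \left(\left(-448\right) \left(- \frac{1}{442}\right) + 217 \left(- \frac{1}{511}\right)\right) \left(-112\right) = 272 + \left(\frac{224}{221} - \frac{31}{73}\right) \left(-112\right) = 272 + \frac{9501}{16133} \left(-112\right) = 272 - \frac{1064112}{16133} = \frac{3324064}{16133}$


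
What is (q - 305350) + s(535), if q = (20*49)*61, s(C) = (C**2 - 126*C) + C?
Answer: -26220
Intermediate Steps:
s(C) = C**2 - 125*C
q = 59780 (q = 980*61 = 59780)
(q - 305350) + s(535) = (59780 - 305350) + 535*(-125 + 535) = -245570 + 535*410 = -245570 + 219350 = -26220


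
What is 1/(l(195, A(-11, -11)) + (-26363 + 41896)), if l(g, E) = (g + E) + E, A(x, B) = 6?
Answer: 1/15740 ≈ 6.3532e-5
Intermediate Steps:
l(g, E) = g + 2*E (l(g, E) = (E + g) + E = g + 2*E)
1/(l(195, A(-11, -11)) + (-26363 + 41896)) = 1/((195 + 2*6) + (-26363 + 41896)) = 1/((195 + 12) + 15533) = 1/(207 + 15533) = 1/15740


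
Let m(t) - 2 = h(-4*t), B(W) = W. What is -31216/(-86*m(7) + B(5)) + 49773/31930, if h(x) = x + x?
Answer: -765332203/148442570 ≈ -5.1557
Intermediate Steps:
h(x) = 2*x
m(t) = 2 - 8*t (m(t) = 2 + 2*(-4*t) = 2 - 8*t)
-31216/(-86*m(7) + B(5)) + 49773/31930 = -31216/(-86*(2 - 8*7) + 5) + 49773/31930 = -31216/(-86*(2 - 56) + 5) + 49773*(1/31930) = -31216/(-86*(-54) + 5) + 49773/31930 = -31216/(4644 + 5) + 49773/31930 = -31216/4649 + 49773/31930 = -765332203/148442570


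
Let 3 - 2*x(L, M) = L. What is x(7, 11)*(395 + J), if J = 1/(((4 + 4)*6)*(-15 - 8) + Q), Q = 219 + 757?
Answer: -50559/64 ≈ -789.98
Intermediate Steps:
x(L, M) = 3/2 - L/2
Q = 976
J = -1/128 (J = 1/(((4 + 4)*6)*(-15 - 8) + 976) = 1/((8*6)*(-23) + 976) = 1/(48*(-23) + 976) = 1/(-1104 + 976) = 1/(-128) = -1/128 ≈ -0.0078125)
x(7, 11)*(395 + J) = (3/2 - ½*7)*(395 - 1/128) = (3/2 - 7/2)*(50559/128) = -2*50559/128 = -50559/64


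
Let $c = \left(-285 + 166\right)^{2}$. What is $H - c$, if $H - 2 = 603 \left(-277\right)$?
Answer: $-181190$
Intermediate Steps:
$H = -167029$ ($H = 2 + 603 \left(-277\right) = 2 - 167031 = -167029$)
$c = 14161$ ($c = \left(-119\right)^{2} = 14161$)
$H - c = -167029 - 14161 = -181190$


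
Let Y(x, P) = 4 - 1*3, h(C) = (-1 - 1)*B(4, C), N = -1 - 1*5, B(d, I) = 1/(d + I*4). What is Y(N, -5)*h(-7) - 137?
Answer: -1643/12 ≈ -136.92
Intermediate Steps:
B(d, I) = 1/(d + 4*I)
N = -6 (N = -1 - 5 = -6)
h(C) = -2/(4 + 4*C) (h(C) = (-1 - 1)/(4 + 4*C) = -2/(4 + 4*C))
Y(x, P) = 1 (Y(x, P) = 4 - 3 = 1)
Y(N, -5)*h(-7) - 137 = 1*(-1/(2 + 2*(-7))) - 137 = 1*(-1/(2 - 14)) - 137 = 1*(-1/(-12)) - 137 = 1*(-1*(-1/12)) - 137 = 1*(1/12) - 137 = 1/12 - 137 = -1643/12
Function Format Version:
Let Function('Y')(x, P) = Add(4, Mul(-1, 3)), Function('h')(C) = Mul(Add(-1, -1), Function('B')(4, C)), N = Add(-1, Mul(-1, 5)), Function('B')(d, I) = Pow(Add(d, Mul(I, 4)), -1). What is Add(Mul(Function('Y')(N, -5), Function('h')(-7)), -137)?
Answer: Rational(-1643, 12) ≈ -136.92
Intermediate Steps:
Function('B')(d, I) = Pow(Add(d, Mul(4, I)), -1)
N = -6 (N = Add(-1, -5) = -6)
Function('h')(C) = Mul(-2, Pow(Add(4, Mul(4, C)), -1)) (Function('h')(C) = Mul(Add(-1, -1), Pow(Add(4, Mul(4, C)), -1)) = Mul(-2, Pow(Add(4, Mul(4, C)), -1)))
Function('Y')(x, P) = 1 (Function('Y')(x, P) = Add(4, -3) = 1)
Add(Mul(Function('Y')(N, -5), Function('h')(-7)), -137) = Add(Mul(1, Mul(-1, Pow(Add(2, Mul(2, -7)), -1))), -137) = Add(Mul(1, Mul(-1, Pow(Add(2, -14), -1))), -137) = Add(Mul(1, Mul(-1, Pow(-12, -1))), -137) = Add(Mul(1, Mul(-1, Rational(-1, 12))), -137) = Add(Mul(1, Rational(1, 12)), -137) = Add(Rational(1, 12), -137) = Rational(-1643, 12)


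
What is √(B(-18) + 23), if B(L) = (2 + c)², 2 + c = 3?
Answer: 4*√2 ≈ 5.6569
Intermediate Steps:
c = 1 (c = -2 + 3 = 1)
B(L) = 9 (B(L) = (2 + 1)² = 3² = 9)
√(B(-18) + 23) = √(9 + 23) = √32 = 4*√2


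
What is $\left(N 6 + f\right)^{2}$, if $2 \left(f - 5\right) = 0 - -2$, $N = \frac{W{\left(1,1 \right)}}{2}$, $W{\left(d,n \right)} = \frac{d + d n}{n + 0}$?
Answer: $144$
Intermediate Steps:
$W{\left(d,n \right)} = \frac{d + d n}{n}$
$N = 1$ ($N = \frac{1 + 1 \cdot 1^{-1}}{2} = \left(1 + 1 \cdot 1\right) \frac{1}{2} = \left(1 + 1\right) \frac{1}{2} = 2 \cdot \frac{1}{2} = 1$)
$f = 6$ ($f = 5 + \frac{0 - -2}{2} = 5 + \frac{0 + 2}{2} = 5 + \frac{1}{2} \cdot 2 = 5 + 1 = 6$)
$\left(N 6 + f\right)^{2} = \left(1 \cdot 6 + 6\right)^{2} = \left(6 + 6\right)^{2} = 12^{2} = 144$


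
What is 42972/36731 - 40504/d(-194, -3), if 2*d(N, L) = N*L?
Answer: -1475247572/10688721 ≈ -138.02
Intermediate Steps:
d(N, L) = L*N/2 (d(N, L) = (N*L)/2 = (L*N)/2 = L*N/2)
42972/36731 - 40504/d(-194, -3) = 42972/36731 - 40504/((½)*(-3)*(-194)) = 42972*(1/36731) - 40504/291 = 42972/36731 - 40504*1/291 = 42972/36731 - 40504/291 = -1475247572/10688721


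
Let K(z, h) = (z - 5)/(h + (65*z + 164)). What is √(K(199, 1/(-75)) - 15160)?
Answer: I*√914485284305935/245606 ≈ 123.13*I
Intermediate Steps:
K(z, h) = (-5 + z)/(164 + h + 65*z) (K(z, h) = (-5 + z)/(h + (164 + 65*z)) = (-5 + z)/(164 + h + 65*z))
√(K(199, 1/(-75)) - 15160) = √((-5 + 199)/(164 + 1/(-75) + 65*199) - 15160) = √(194/(164 - 1/75 + 12935) - 15160) = √(194/(982424/75) - 15160) = √((75/982424)*194 - 15160) = √(7275/491212 - 15160) = √(-7446766645/491212) = I*√914485284305935/245606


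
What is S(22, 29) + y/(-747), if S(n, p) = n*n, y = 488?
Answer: 361060/747 ≈ 483.35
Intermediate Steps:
S(n, p) = n**2
S(22, 29) + y/(-747) = 22**2 + 488/(-747) = 484 + 488*(-1/747) = 484 - 488/747 = 361060/747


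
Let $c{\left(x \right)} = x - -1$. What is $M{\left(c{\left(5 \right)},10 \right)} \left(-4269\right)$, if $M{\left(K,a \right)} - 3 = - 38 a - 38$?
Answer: $1771635$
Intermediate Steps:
$c{\left(x \right)} = 1 + x$ ($c{\left(x \right)} = x + 1 = 1 + x$)
$M{\left(K,a \right)} = -35 - 38 a$ ($M{\left(K,a \right)} = 3 - \left(38 + 38 a\right) = -35 - 38 a$)
$M{\left(c{\left(5 \right)},10 \right)} \left(-4269\right) = \left(-35 - 380\right) \left(-4269\right) = \left(-415\right) \left(-4269\right) = 1771635$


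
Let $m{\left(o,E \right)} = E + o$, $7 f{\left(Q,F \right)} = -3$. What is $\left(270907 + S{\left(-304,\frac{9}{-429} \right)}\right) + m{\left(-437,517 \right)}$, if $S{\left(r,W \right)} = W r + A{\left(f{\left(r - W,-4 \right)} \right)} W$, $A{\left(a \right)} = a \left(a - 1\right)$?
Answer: $\frac{1898850507}{7007} \approx 2.7099 \cdot 10^{5}$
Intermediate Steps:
$f{\left(Q,F \right)} = - \frac{3}{7}$ ($f{\left(Q,F \right)} = \frac{1}{7} \left(-3\right) = - \frac{3}{7}$)
$A{\left(a \right)} = a \left(-1 + a\right)$
$S{\left(r,W \right)} = \frac{30 W}{49} + W r$ ($S{\left(r,W \right)} = W r + - \frac{3 \left(-1 - \frac{3}{7}\right)}{7} W = W r + \left(- \frac{3}{7}\right) \left(- \frac{10}{7}\right) W = W r + \frac{30 W}{49} = \frac{30 W}{49} + W r$)
$\left(270907 + S{\left(-304,\frac{9}{-429} \right)}\right) + m{\left(-437,517 \right)} = \left(270907 + \frac{\frac{9}{-429} \left(30 + 49 \left(-304\right)\right)}{49}\right) + \left(517 - 437\right) = \left(270907 + \frac{9 \left(- \frac{1}{429}\right) \left(30 - 14896\right)}{49}\right) + 80 = \left(270907 + \frac{1}{49} \left(- \frac{3}{143}\right) \left(-14866\right)\right) + 80 = \left(270907 + \frac{44598}{7007}\right) + 80 = \frac{1898289947}{7007} + 80 = \frac{1898850507}{7007}$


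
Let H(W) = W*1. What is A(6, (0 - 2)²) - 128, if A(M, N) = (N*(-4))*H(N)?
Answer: -192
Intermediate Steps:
H(W) = W
A(M, N) = -4*N² (A(M, N) = (N*(-4))*N = (-4*N)*N = -4*N²)
A(6, (0 - 2)²) - 128 = -4*(0 - 2)⁴ - 128 = -4*((-2)²)² - 128 = -4*4² - 128 = -4*16 - 128 = -64 - 128 = -192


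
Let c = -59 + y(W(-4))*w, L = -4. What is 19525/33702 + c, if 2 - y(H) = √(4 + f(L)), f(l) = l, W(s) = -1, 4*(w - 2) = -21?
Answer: -1093978/16851 ≈ -64.921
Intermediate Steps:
w = -13/4 (w = 2 + (¼)*(-21) = 2 - 21/4 = -13/4 ≈ -3.2500)
y(H) = 2 (y(H) = 2 - √(4 - 4) = 2 - √0 = 2 - 1*0 = 2 + 0 = 2)
c = -131/2 (c = -59 + 2*(-13/4) = -59 - 13/2 = -131/2 ≈ -65.500)
19525/33702 + c = 19525/33702 - 131/2 = -1093978/16851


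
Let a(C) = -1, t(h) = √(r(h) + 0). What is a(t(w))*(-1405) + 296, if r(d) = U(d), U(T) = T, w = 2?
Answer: 1701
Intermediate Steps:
r(d) = d
t(h) = √h (t(h) = √(h + 0) = √h)
a(t(w))*(-1405) + 296 = -1*(-1405) + 296 = 1405 + 296 = 1701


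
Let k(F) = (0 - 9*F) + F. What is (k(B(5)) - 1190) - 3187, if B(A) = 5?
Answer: -4417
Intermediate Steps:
k(F) = -8*F (k(F) = -9*F + F = -8*F)
(k(B(5)) - 1190) - 3187 = (-8*5 - 1190) - 3187 = (-40 - 1190) - 3187 = -1230 - 3187 = -4417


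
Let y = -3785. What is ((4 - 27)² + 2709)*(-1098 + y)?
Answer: -15811154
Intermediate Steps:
((4 - 27)² + 2709)*(-1098 + y) = ((4 - 27)² + 2709)*(-1098 - 3785) = ((-23)² + 2709)*(-4883) = (529 + 2709)*(-4883) = 3238*(-4883) = -15811154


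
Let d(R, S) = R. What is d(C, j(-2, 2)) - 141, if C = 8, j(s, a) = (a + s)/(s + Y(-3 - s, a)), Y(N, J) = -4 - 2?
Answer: -133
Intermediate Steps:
Y(N, J) = -6
j(s, a) = (a + s)/(-6 + s) (j(s, a) = (a + s)/(s - 6) = (a + s)/(-6 + s))
d(C, j(-2, 2)) - 141 = 8 - 141 = -133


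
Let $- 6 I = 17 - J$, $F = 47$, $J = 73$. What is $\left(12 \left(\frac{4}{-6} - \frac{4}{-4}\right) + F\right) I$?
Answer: $476$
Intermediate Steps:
$I = \frac{28}{3}$ ($I = - \frac{17 - 73}{6} = \left(- \frac{1}{6}\right) \left(-56\right) = \frac{28}{3} \approx 9.3333$)
$\left(12 \left(\frac{4}{-6} - \frac{4}{-4}\right) + F\right) I = \left(12 \left(\frac{4}{-6} - \frac{4}{-4}\right) + 47\right) \frac{28}{3} = \left(12 \left(4 \left(- \frac{1}{6}\right) - -1\right) + 47\right) \frac{28}{3} = \left(12 \left(- \frac{2}{3} + 1\right) + 47\right) \frac{28}{3} = \left(12 \cdot \frac{1}{3} + 47\right) \frac{28}{3} = \left(4 + 47\right) \frac{28}{3} = 51 \cdot \frac{28}{3} = 476$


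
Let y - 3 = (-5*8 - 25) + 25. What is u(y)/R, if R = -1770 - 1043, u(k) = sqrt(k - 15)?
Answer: -2*I*sqrt(13)/2813 ≈ -0.0025635*I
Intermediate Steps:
y = -37 (y = 3 + ((-5*8 - 25) + 25) = 3 + ((-40 - 25) + 25) = 3 + (-65 + 25) = 3 - 40 = -37)
u(k) = sqrt(-15 + k)
R = -2813
u(y)/R = sqrt(-15 - 37)/(-2813) = sqrt(-52)*(-1/2813) = (2*I*sqrt(13))*(-1/2813) = -2*I*sqrt(13)/2813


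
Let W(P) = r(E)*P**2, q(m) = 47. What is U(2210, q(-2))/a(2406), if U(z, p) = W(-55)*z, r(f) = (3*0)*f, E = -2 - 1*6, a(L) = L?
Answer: 0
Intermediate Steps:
E = -8 (E = -2 - 6 = -8)
r(f) = 0 (r(f) = 0*f = 0)
W(P) = 0 (W(P) = 0*P**2 = 0)
U(z, p) = 0 (U(z, p) = 0*z = 0)
U(2210, q(-2))/a(2406) = 0/2406 = 0*(1/2406) = 0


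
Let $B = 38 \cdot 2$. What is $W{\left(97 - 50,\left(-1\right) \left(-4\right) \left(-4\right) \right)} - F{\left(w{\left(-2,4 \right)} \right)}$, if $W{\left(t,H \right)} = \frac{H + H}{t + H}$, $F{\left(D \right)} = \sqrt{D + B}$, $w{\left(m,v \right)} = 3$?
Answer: $- \frac{32}{31} - \sqrt{79} \approx -9.9205$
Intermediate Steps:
$B = 76$
$F{\left(D \right)} = \sqrt{76 + D}$ ($F{\left(D \right)} = \sqrt{D + 76} = \sqrt{76 + D}$)
$W{\left(t,H \right)} = \frac{2 H}{H + t}$
$W{\left(97 - 50,\left(-1\right) \left(-4\right) \left(-4\right) \right)} - F{\left(w{\left(-2,4 \right)} \right)} = \frac{2 \left(-1\right) \left(-4\right) \left(-4\right)}{\left(-1\right) \left(-4\right) \left(-4\right) + \left(97 - 50\right)} - \sqrt{76 + 3} = \frac{2 \cdot 4 \left(-4\right)}{4 \left(-4\right) + 47} - \sqrt{79} = 2 \left(-16\right) \frac{1}{-16 + 47} - \sqrt{79} = 2 \left(-16\right) \frac{1}{31} - \sqrt{79} = - \frac{32}{31} - \sqrt{79}$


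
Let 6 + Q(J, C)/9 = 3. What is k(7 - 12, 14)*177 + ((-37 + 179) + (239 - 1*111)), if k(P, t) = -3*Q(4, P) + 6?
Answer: 15669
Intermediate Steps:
Q(J, C) = -27 (Q(J, C) = -54 + 9*3 = -54 + 27 = -27)
k(P, t) = 87 (k(P, t) = -3*(-27) + 6 = 81 + 6 = 87)
k(7 - 12, 14)*177 + ((-37 + 179) + (239 - 1*111)) = 87*177 + ((-37 + 179) + (239 - 1*111)) = 15399 + (142 + (239 - 111)) = 15399 + (142 + 128) = 15399 + 270 = 15669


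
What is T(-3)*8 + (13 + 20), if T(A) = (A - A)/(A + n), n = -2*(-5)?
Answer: 33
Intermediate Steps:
n = 10
T(A) = 0 (T(A) = (A - A)/(A + 10) = 0/(10 + A) = 0)
T(-3)*8 + (13 + 20) = 0*8 + (13 + 20) = 0 + 33 = 33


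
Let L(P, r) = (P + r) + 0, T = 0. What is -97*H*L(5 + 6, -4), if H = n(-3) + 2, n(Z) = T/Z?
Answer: -1358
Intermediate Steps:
n(Z) = 0 (n(Z) = 0/Z = 0)
L(P, r) = P + r
H = 2 (H = 0 + 2 = 2)
-97*H*L(5 + 6, -4) = -194*((5 + 6) - 4) = -194*(11 - 4) = -194*7 = -97*14 = -1358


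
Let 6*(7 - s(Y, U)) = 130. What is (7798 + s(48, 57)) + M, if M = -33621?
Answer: -77513/3 ≈ -25838.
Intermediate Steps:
s(Y, U) = -44/3 (s(Y, U) = 7 - ⅙*130 = 7 - 65/3 = -44/3)
(7798 + s(48, 57)) + M = (7798 - 44/3) - 33621 = 23350/3 - 33621 = -77513/3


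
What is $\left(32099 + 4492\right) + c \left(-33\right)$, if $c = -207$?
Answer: $43422$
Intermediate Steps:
$\left(32099 + 4492\right) + c \left(-33\right) = \left(32099 + 4492\right) - -6831 = 36591 + 6831 = 43422$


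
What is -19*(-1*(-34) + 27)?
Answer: -1159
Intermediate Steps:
-19*(-1*(-34) + 27) = -19*(34 + 27) = -19*61 = -1159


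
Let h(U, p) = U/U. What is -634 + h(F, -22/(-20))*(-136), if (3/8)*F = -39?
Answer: -770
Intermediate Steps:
F = -104 (F = (8/3)*(-39) = -104)
h(U, p) = 1
-634 + h(F, -22/(-20))*(-136) = -634 + 1*(-136) = -634 - 136 = -770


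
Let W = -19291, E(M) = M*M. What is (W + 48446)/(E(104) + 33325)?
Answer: 29155/44141 ≈ 0.66050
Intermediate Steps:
E(M) = M**2
(W + 48446)/(E(104) + 33325) = (-19291 + 48446)/(104**2 + 33325) = 29155/(10816 + 33325) = 29155/44141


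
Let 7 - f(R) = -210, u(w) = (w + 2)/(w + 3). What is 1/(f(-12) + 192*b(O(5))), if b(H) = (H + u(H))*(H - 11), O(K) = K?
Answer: -1/6551 ≈ -0.00015265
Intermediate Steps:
u(w) = (2 + w)/(3 + w)
f(R) = 217 (f(R) = 7 - 1*(-210) = 7 + 210 = 217)
b(H) = (-11 + H)*(H + (2 + H)/(3 + H)) (b(H) = (H + (2 + H)/(3 + H))*(H - 11) = (H + (2 + H)/(3 + H))*(-11 + H) = (-11 + H)*(H + (2 + H)/(3 + H)))
1/(f(-12) + 192*b(O(5))) = 1/(217 + 192*((-22 + 5³ - 42*5 - 7*5²)/(3 + 5))) = 1/(217 + 192*((-22 + 125 - 210 - 7*25)/8)) = 1/(217 + 192*((-22 + 125 - 210 - 175)/8)) = 1/(217 + 192*((⅛)*(-282))) = 1/(217 + 192*(-141/4)) = 1/(217 - 6768) = 1/(-6551) = -1/6551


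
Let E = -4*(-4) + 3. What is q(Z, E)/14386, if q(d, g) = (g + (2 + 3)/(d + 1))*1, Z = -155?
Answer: 2921/2215444 ≈ 0.0013185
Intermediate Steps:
E = 19 (E = 16 + 3 = 19)
q(d, g) = g + 5/(1 + d) (q(d, g) = (g + 5/(1 + d))*1 = g + 5/(1 + d))
q(Z, E)/14386 = ((5 + 19 - 155*19)/(1 - 155))/14386 = ((5 + 19 - 2945)/(-154))*(1/14386) = -1/154*(-2921)*(1/14386) = (2921/154)*(1/14386) = 2921/2215444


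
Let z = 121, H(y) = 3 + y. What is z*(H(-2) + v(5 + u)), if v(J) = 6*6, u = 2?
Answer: 4477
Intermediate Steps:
v(J) = 36
z*(H(-2) + v(5 + u)) = 121*((3 - 2) + 36) = 121*(1 + 36) = 121*37 = 4477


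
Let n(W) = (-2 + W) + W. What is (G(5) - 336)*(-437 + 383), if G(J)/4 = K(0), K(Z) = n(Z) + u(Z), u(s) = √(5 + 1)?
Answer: 18576 - 216*√6 ≈ 18047.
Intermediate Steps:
u(s) = √6
n(W) = -2 + 2*W
K(Z) = -2 + √6 + 2*Z (K(Z) = (-2 + 2*Z) + √6 = -2 + √6 + 2*Z)
G(J) = -8 + 4*√6 (G(J) = 4*(-2 + √6 + 2*0) = 4*(-2 + √6 + 0) = 4*(-2 + √6) = -8 + 4*√6)
(G(5) - 336)*(-437 + 383) = ((-8 + 4*√6) - 336)*(-437 + 383) = (-344 + 4*√6)*(-54) = 18576 - 216*√6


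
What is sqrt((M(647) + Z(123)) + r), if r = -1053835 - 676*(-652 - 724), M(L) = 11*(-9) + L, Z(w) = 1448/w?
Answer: I*sqrt(1862368215)/123 ≈ 350.85*I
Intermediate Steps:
M(L) = -99 + L
r = -123659 (r = -1053835 - 676*(-1376) = -1053835 - 1*(-930176) = -1053835 + 930176 = -123659)
sqrt((M(647) + Z(123)) + r) = sqrt(((-99 + 647) + 1448/123) - 123659) = sqrt((548 + 1448*(1/123)) - 123659) = sqrt((548 + 1448/123) - 123659) = sqrt(68852/123 - 123659) = sqrt(-15141205/123) = I*sqrt(1862368215)/123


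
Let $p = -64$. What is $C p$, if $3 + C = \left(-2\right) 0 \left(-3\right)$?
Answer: $192$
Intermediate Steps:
$C = -3$ ($C = -3 + \left(-2\right) 0 \left(-3\right) = -3 + 0 \left(-3\right) = -3 + 0 = -3$)
$C p = \left(-3\right) \left(-64\right) = 192$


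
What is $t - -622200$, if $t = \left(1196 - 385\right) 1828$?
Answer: $2104708$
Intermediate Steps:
$t = 1482508$ ($t = 811 \cdot 1828 = 1482508$)
$t - -622200 = 1482508 - -622200 = 1482508 + 622200 = 2104708$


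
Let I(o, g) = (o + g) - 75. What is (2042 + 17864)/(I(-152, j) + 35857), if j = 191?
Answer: 19906/35821 ≈ 0.55571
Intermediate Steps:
I(o, g) = -75 + g + o (I(o, g) = (g + o) - 75 = -75 + g + o)
(2042 + 17864)/(I(-152, j) + 35857) = (2042 + 17864)/((-75 + 191 - 152) + 35857) = 19906/(-36 + 35857) = 19906/35821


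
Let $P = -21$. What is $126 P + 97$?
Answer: $-2549$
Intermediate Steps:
$126 P + 97 = 126 \left(-21\right) + 97 = -2646 + 97 = -2549$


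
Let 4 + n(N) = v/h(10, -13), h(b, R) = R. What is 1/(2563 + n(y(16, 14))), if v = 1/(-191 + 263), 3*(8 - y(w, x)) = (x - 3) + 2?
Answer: 936/2395223 ≈ 0.00039078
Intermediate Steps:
y(w, x) = 25/3 - x/3 (y(w, x) = 8 - ((x - 3) + 2)/3 = 8 - ((-3 + x) + 2)/3 = 8 - (-1 + x)/3 = 8 + (⅓ - x/3) = 25/3 - x/3)
v = 1/72 ≈ 0.013889
n(N) = -3745/936 (n(N) = -4 + (1/72)/(-13) = -4 + (1/72)*(-1/13) = -4 - 1/936 = -3745/936)
1/(2563 + n(y(16, 14))) = 1/(2563 - 3745/936) = 1/(2395223/936) = 936/2395223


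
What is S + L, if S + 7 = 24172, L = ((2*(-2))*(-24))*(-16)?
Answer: 22629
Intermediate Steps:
L = -1536 (L = -4*(-24)*(-16) = 96*(-16) = -1536)
S = 24165 (S = -7 + 24172 = 24165)
S + L = 24165 - 1536 = 22629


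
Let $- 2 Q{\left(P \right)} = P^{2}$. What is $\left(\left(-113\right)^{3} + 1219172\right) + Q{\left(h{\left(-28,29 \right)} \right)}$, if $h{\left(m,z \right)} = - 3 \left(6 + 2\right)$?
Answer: $-224013$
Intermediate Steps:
$h{\left(m,z \right)} = -24$ ($h{\left(m,z \right)} = \left(-3\right) 8 = -24$)
$Q{\left(P \right)} = - \frac{P^{2}}{2}$
$\left(\left(-113\right)^{3} + 1219172\right) + Q{\left(h{\left(-28,29 \right)} \right)} = \left(\left(-113\right)^{3} + 1219172\right) - \frac{\left(-24\right)^{2}}{2} = \left(-1442897 + 1219172\right) - 288 = -223725 - 288 = -224013$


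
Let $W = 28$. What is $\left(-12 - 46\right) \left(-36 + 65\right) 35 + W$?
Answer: $-58842$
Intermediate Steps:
$\left(-12 - 46\right) \left(-36 + 65\right) 35 + W = \left(-12 - 46\right) \left(-36 + 65\right) 35 + 28 = \left(-58\right) 29 \cdot 35 + 28 = \left(-1682\right) 35 + 28 = -58870 + 28 = -58842$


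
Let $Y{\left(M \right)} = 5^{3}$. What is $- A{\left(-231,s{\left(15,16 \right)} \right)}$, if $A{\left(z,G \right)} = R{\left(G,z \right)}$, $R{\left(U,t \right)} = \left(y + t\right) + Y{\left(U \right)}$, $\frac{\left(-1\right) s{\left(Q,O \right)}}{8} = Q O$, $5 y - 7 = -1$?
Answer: $\frac{524}{5} \approx 104.8$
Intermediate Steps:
$y = \frac{6}{5}$ ($y = \frac{7}{5} + \frac{1}{5} \left(-1\right) = \frac{7}{5} - \frac{1}{5} = \frac{6}{5} \approx 1.2$)
$s{\left(Q,O \right)} = - 8 O Q$ ($s{\left(Q,O \right)} = - 8 Q O = - 8 O Q$)
$Y{\left(M \right)} = 125$
$R{\left(U,t \right)} = \frac{631}{5} + t$ ($R{\left(U,t \right)} = \left(\frac{6}{5} + t\right) + 125 = \frac{631}{5} + t$)
$A{\left(z,G \right)} = \frac{631}{5} + z$
$- A{\left(-231,s{\left(15,16 \right)} \right)} = - (\frac{631}{5} - 231) = \left(-1\right) \left(- \frac{524}{5}\right) = \frac{524}{5}$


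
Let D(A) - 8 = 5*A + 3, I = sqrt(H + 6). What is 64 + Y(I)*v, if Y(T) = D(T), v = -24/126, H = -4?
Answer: 1300/21 - 20*sqrt(2)/21 ≈ 60.558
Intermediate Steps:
v = -4/21 (v = -24*1/126 = -4/21 ≈ -0.19048)
I = sqrt(2) (I = sqrt(-4 + 6) = sqrt(2) ≈ 1.4142)
D(A) = 11 + 5*A (D(A) = 8 + (5*A + 3) = 8 + (3 + 5*A) = 11 + 5*A)
Y(T) = 11 + 5*T
64 + Y(I)*v = 64 + (11 + 5*sqrt(2))*(-4/21) = 64 + (-44/21 - 20*sqrt(2)/21) = 1300/21 - 20*sqrt(2)/21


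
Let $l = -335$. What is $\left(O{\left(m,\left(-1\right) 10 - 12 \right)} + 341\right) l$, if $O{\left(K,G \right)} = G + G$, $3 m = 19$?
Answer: $-99495$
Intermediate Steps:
$m = \frac{19}{3}$ ($m = \frac{1}{3} \cdot 19 = \frac{19}{3} \approx 6.3333$)
$O{\left(K,G \right)} = 2 G$
$\left(O{\left(m,\left(-1\right) 10 - 12 \right)} + 341\right) l = \left(2 \left(\left(-1\right) 10 - 12\right) + 341\right) \left(-335\right) = \left(2 \left(-10 - 12\right) + 341\right) \left(-335\right) = \left(2 \left(-22\right) + 341\right) \left(-335\right) = \left(-44 + 341\right) \left(-335\right) = 297 \left(-335\right) = -99495$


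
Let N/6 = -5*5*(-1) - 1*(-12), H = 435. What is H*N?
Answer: 96570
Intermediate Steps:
N = 222 (N = 6*(-5*5*(-1) - 1*(-12)) = 6*(-25*(-1) + 12) = 6*(25 + 12) = 6*37 = 222)
H*N = 435*222 = 96570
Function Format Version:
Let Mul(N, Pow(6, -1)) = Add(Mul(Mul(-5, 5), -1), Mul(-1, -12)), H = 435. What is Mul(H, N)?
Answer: 96570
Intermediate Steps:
N = 222 (N = Mul(6, Add(Mul(Mul(-5, 5), -1), Mul(-1, -12))) = Mul(6, Add(Mul(-25, -1), 12)) = Mul(6, Add(25, 12)) = Mul(6, 37) = 222)
Mul(H, N) = Mul(435, 222) = 96570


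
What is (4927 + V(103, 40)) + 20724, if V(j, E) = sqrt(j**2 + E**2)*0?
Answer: 25651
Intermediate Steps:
V(j, E) = 0 (V(j, E) = sqrt(E**2 + j**2)*0 = 0)
(4927 + V(103, 40)) + 20724 = (4927 + 0) + 20724 = 4927 + 20724 = 25651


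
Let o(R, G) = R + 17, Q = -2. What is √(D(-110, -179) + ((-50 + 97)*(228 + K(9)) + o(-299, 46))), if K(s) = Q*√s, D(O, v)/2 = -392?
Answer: 2*√2342 ≈ 96.788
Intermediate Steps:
D(O, v) = -784 (D(O, v) = 2*(-392) = -784)
o(R, G) = 17 + R
K(s) = -2*√s
√(D(-110, -179) + ((-50 + 97)*(228 + K(9)) + o(-299, 46))) = √(-784 + ((-50 + 97)*(228 - 2*√9) + (17 - 299))) = √(-784 + (47*(228 - 2*3) - 282)) = √(-784 + (47*(228 - 6) - 282)) = √(-784 + (47*222 - 282)) = √(-784 + (10434 - 282)) = √(-784 + 10152) = √9368 = 2*√2342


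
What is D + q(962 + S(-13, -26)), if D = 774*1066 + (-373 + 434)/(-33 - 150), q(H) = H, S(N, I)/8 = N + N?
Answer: 2477513/3 ≈ 8.2584e+5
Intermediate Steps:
S(N, I) = 16*N (S(N, I) = 8*(N + N) = 8*(2*N) = 16*N)
D = 2475251/3 (D = 825084 + 61/(-183) = 825084 + 61*(-1/183) = 825084 - 1/3 = 2475251/3 ≈ 8.2508e+5)
D + q(962 + S(-13, -26)) = 2475251/3 + (962 + 16*(-13)) = 2475251/3 + (962 - 208) = 2475251/3 + 754 = 2477513/3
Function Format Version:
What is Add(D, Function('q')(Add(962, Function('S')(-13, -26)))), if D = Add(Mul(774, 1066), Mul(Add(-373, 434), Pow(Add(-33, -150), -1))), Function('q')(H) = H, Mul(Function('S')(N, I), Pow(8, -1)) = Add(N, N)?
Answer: Rational(2477513, 3) ≈ 8.2584e+5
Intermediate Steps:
Function('S')(N, I) = Mul(16, N) (Function('S')(N, I) = Mul(8, Add(N, N)) = Mul(8, Mul(2, N)) = Mul(16, N))
D = Rational(2475251, 3) (D = Add(825084, Mul(61, Pow(-183, -1))) = Add(825084, Mul(61, Rational(-1, 183))) = Add(825084, Rational(-1, 3)) = Rational(2475251, 3) ≈ 8.2508e+5)
Add(D, Function('q')(Add(962, Function('S')(-13, -26)))) = Add(Rational(2475251, 3), Add(962, Mul(16, -13))) = Add(Rational(2475251, 3), Add(962, -208)) = Add(Rational(2475251, 3), 754) = Rational(2477513, 3)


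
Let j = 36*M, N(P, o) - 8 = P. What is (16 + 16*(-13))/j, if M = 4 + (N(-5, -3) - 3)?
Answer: -4/3 ≈ -1.3333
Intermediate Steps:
N(P, o) = 8 + P
M = 4 (M = 4 + ((8 - 5) - 3) = 4 + (3 - 3) = 4 + 0 = 4)
j = 144 (j = 36*4 = 144)
(16 + 16*(-13))/j = (16 + 16*(-13))/144 = (16 - 208)*(1/144) = -192*1/144 = -4/3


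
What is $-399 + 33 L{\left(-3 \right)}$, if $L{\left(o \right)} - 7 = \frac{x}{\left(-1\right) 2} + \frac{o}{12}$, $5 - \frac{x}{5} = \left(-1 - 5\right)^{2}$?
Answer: $\frac{9525}{4} \approx 2381.3$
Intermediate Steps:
$x = -155$ ($x = 25 - 5 \left(-1 - 5\right)^{2} = 25 - 5 \left(-6\right)^{2} = 25 - 180 = -155$)
$L{\left(o \right)} = \frac{169}{2} + \frac{o}{12}$ ($L{\left(o \right)} = 7 + \left(- \frac{155}{\left(-1\right) 2} + \frac{o}{12}\right) = 7 + \left(- \frac{155}{-2} + o \frac{1}{12}\right) = 7 + \left(\left(-155\right) \left(- \frac{1}{2}\right) + \frac{o}{12}\right) = 7 + \left(\frac{155}{2} + \frac{o}{12}\right) = \frac{169}{2} + \frac{o}{12}$)
$-399 + 33 L{\left(-3 \right)} = -399 + 33 \left(\frac{169}{2} + \frac{1}{12} \left(-3\right)\right) = -399 + 33 \left(\frac{169}{2} - \frac{1}{4}\right) = -399 + 33 \cdot \frac{337}{4} = -399 + \frac{11121}{4} = \frac{9525}{4}$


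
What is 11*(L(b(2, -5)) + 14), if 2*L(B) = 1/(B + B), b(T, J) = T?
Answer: 1243/8 ≈ 155.38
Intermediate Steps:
L(B) = 1/(4*B) (L(B) = 1/(2*(B + B)) = 1/(2*((2*B))) = (1/(2*B))/2 = 1/(4*B))
11*(L(b(2, -5)) + 14) = 11*((¼)/2 + 14) = 11*((¼)*(½) + 14) = 11*(⅛ + 14) = 11*(113/8) = 1243/8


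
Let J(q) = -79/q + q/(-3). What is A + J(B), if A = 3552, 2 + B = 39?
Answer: 392666/111 ≈ 3537.5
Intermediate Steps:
B = 37 (B = -2 + 39 = 37)
J(q) = -79/q - q/3 (J(q) = -79/q + q*(-⅓) = -79/q - q/3)
A + J(B) = 3552 + (-79/37 - ⅓*37) = 3552 + (-79*1/37 - 37/3) = 3552 + (-79/37 - 37/3) = 3552 - 1606/111 = 392666/111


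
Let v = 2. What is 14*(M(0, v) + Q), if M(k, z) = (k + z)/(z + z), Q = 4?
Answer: 63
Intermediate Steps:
M(k, z) = (k + z)/(2*z) (M(k, z) = (k + z)/((2*z)) = (k + z)*(1/(2*z)) = (k + z)/(2*z))
14*(M(0, v) + Q) = 14*((½)*(0 + 2)/2 + 4) = 14*((½)*(½)*2 + 4) = 14*(½ + 4) = 14*(9/2) = 63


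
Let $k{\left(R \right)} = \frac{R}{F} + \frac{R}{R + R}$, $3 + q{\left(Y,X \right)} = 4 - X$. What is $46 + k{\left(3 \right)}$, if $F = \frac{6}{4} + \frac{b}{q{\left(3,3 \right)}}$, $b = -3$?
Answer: $\frac{95}{2} \approx 47.5$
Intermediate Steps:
$q{\left(Y,X \right)} = 1 - X$ ($q{\left(Y,X \right)} = -3 - \left(-4 + X\right) = 1 - X$)
$F = 3$ ($F = \frac{6}{4} - \frac{3}{1 - 3} = 6 \cdot \frac{1}{4} - \frac{3}{1 - 3} = \frac{3}{2} - \frac{3}{-2} = \frac{3}{2} - - \frac{3}{2} = \frac{3}{2} + \frac{3}{2} = 3$)
$k{\left(R \right)} = \frac{1}{2} + \frac{R}{3}$ ($k{\left(R \right)} = \frac{R}{3} + \frac{R}{R + R} = R \frac{1}{3} + \frac{R}{2 R} = \frac{R}{3} + R \frac{1}{2 R} = \frac{R}{3} + \frac{1}{2} = \frac{1}{2} + \frac{R}{3}$)
$46 + k{\left(3 \right)} = 46 + \left(\frac{1}{2} + \frac{1}{3} \cdot 3\right) = 46 + \left(\frac{1}{2} + 1\right) = 46 + \frac{3}{2} = \frac{95}{2}$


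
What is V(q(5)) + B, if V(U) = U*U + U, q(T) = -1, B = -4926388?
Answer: -4926388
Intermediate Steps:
V(U) = U + U² (V(U) = U² + U = U + U²)
V(q(5)) + B = -(1 - 1) - 4926388 = -1*0 - 4926388 = 0 - 4926388 = -4926388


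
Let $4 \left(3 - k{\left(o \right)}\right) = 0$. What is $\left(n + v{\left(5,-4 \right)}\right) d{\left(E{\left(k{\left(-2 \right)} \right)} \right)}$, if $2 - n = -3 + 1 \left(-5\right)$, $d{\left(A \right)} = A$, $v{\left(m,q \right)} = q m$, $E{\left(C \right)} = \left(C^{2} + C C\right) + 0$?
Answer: $-180$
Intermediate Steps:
$k{\left(o \right)} = 3$ ($k{\left(o \right)} = 3 - 0 = 3 + 0 = 3$)
$E{\left(C \right)} = 2 C^{2}$ ($E{\left(C \right)} = \left(C^{2} + C^{2}\right) + 0 = 2 C^{2} + 0 = 2 C^{2}$)
$v{\left(m,q \right)} = m q$
$n = 10$ ($n = 2 - \left(-3 + 1 \left(-5\right)\right) = 2 - \left(-3 - 5\right) = 2 - -8 = 2 + 8 = 10$)
$\left(n + v{\left(5,-4 \right)}\right) d{\left(E{\left(k{\left(-2 \right)} \right)} \right)} = \left(10 + 5 \left(-4\right)\right) 2 \cdot 3^{2} = \left(10 - 20\right) 2 \cdot 9 = \left(-10\right) 18 = -180$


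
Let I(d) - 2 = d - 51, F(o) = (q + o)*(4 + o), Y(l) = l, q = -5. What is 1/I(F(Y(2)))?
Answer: -1/67 ≈ -0.014925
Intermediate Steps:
F(o) = (-5 + o)*(4 + o)
I(d) = -49 + d (I(d) = 2 + (d - 51) = 2 + (-51 + d) = -49 + d)
1/I(F(Y(2))) = 1/(-49 + (-20 + 2² - 1*2)) = 1/(-49 + (-20 + 4 - 2)) = 1/(-49 - 18) = 1/(-67) = -1/67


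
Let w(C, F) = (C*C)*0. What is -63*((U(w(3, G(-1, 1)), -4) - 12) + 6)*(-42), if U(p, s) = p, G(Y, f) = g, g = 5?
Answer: -15876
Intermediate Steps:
G(Y, f) = 5
w(C, F) = 0 (w(C, F) = C²*0 = 0)
-63*((U(w(3, G(-1, 1)), -4) - 12) + 6)*(-42) = -63*((0 - 12) + 6)*(-42) = -63*(-12 + 6)*(-42) = -63*(-6)*(-42) = 378*(-42) = -15876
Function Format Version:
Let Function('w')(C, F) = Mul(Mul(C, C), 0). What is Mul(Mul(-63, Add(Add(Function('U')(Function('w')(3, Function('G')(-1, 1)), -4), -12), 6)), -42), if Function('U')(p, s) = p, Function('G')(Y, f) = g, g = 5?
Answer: -15876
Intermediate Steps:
Function('G')(Y, f) = 5
Function('w')(C, F) = 0 (Function('w')(C, F) = Mul(Pow(C, 2), 0) = 0)
Mul(Mul(-63, Add(Add(Function('U')(Function('w')(3, Function('G')(-1, 1)), -4), -12), 6)), -42) = Mul(Mul(-63, Add(Add(0, -12), 6)), -42) = Mul(Mul(-63, Add(-12, 6)), -42) = Mul(Mul(-63, -6), -42) = Mul(378, -42) = -15876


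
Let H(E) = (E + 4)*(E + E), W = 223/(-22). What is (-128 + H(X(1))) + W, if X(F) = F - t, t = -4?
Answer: -1059/22 ≈ -48.136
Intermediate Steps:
W = -223/22 (W = 223*(-1/22) = -223/22 ≈ -10.136)
X(F) = 4 + F (X(F) = F - 1*(-4) = F + 4 = 4 + F)
H(E) = 2*E*(4 + E) (H(E) = (4 + E)*(2*E) = 2*E*(4 + E))
(-128 + H(X(1))) + W = (-128 + 2*(4 + 1)*(4 + (4 + 1))) - 223/22 = (-128 + 2*5*(4 + 5)) - 223/22 = (-128 + 2*5*9) - 223/22 = (-128 + 90) - 223/22 = -38 - 223/22 = -1059/22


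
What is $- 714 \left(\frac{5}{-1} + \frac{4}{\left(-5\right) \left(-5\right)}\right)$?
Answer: $\frac{86394}{25} \approx 3455.8$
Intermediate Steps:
$- 714 \left(\frac{5}{-1} + \frac{4}{\left(-5\right) \left(-5\right)}\right) = - 714 \left(5 \left(-1\right) + \frac{4}{25}\right) = - 714 \left(-5 + 4 \cdot \frac{1}{25}\right) = - 714 \left(-5 + \frac{4}{25}\right) = \left(-714\right) \left(- \frac{121}{25}\right) = \frac{86394}{25}$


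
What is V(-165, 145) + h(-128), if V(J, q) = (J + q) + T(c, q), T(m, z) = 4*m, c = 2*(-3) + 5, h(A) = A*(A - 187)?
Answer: 40296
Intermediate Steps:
h(A) = A*(-187 + A)
c = -1 (c = -6 + 5 = -1)
V(J, q) = -4 + J + q (V(J, q) = (J + q) + 4*(-1) = (J + q) - 4 = -4 + J + q)
V(-165, 145) + h(-128) = (-4 - 165 + 145) - 128*(-187 - 128) = -24 - 128*(-315) = -24 + 40320 = 40296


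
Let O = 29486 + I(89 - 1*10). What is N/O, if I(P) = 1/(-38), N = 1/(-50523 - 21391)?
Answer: -19/40288631919 ≈ -4.7160e-10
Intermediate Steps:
N = -1/71914 (N = 1/(-71914) = -1/71914 ≈ -1.3905e-5)
I(P) = -1/38
O = 1120467/38 (O = 29486 - 1/38 = 1120467/38 ≈ 29486.)
N/O = -1/(71914*1120467/38) = -1/71914*38/1120467 = -19/40288631919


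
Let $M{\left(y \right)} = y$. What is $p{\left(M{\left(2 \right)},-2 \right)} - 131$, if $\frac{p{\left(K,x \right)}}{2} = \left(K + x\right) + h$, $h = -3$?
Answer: $-137$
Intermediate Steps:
$p{\left(K,x \right)} = -6 + 2 K + 2 x$ ($p{\left(K,x \right)} = 2 \left(\left(K + x\right) - 3\right) = 2 \left(-3 + K + x\right) = -6 + 2 K + 2 x$)
$p{\left(M{\left(2 \right)},-2 \right)} - 131 = \left(-6 + 2 \cdot 2 + 2 \left(-2\right)\right) - 131 = \left(-6 + 4 - 4\right) - 131 = -6 - 131 = -137$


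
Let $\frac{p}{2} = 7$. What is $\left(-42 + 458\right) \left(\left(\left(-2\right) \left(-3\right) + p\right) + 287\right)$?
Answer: $127712$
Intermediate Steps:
$p = 14$ ($p = 2 \cdot 7 = 14$)
$\left(-42 + 458\right) \left(\left(\left(-2\right) \left(-3\right) + p\right) + 287\right) = \left(-42 + 458\right) \left(\left(\left(-2\right) \left(-3\right) + 14\right) + 287\right) = 416 \left(\left(6 + 14\right) + 287\right) = 416 \left(20 + 287\right) = 416 \cdot 307 = 127712$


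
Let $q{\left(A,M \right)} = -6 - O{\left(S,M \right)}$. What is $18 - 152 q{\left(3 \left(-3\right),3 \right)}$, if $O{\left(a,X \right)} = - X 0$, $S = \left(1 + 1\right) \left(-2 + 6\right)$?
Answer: $930$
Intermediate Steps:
$S = 8$ ($S = 2 \cdot 4 = 8$)
$O{\left(a,X \right)} = 0$ ($O{\left(a,X \right)} = \left(-1\right) 0 = 0$)
$q{\left(A,M \right)} = -6$ ($q{\left(A,M \right)} = -6 - 0 = -6 + 0 = -6$)
$18 - 152 q{\left(3 \left(-3\right),3 \right)} = 18 - -912 = 18 + 912 = 930$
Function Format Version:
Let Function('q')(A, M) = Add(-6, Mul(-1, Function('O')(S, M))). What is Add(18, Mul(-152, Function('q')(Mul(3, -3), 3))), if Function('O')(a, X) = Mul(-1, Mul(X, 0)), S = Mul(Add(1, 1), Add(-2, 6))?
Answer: 930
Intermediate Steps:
S = 8 (S = Mul(2, 4) = 8)
Function('O')(a, X) = 0 (Function('O')(a, X) = Mul(-1, 0) = 0)
Function('q')(A, M) = -6 (Function('q')(A, M) = Add(-6, Mul(-1, 0)) = Add(-6, 0) = -6)
Add(18, Mul(-152, Function('q')(Mul(3, -3), 3))) = Add(18, Mul(-152, -6)) = Add(18, 912) = 930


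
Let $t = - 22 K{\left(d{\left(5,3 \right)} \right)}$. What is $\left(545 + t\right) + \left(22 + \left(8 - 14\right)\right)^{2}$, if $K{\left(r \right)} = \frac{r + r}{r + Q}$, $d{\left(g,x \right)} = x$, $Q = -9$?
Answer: $823$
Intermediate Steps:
$K{\left(r \right)} = \frac{2 r}{-9 + r}$ ($K{\left(r \right)} = \frac{r + r}{r - 9} = \frac{2 r}{-9 + r}$)
$t = 22$ ($t = - 22 \cdot 2 \cdot 3 \frac{1}{-9 + 3} = - 22 \cdot 2 \cdot 3 \frac{1}{-6} = - 22 \cdot 2 \cdot 3 \left(- \frac{1}{6}\right) = \left(-22\right) \left(-1\right) = 22$)
$\left(545 + t\right) + \left(22 + \left(8 - 14\right)\right)^{2} = \left(545 + 22\right) + \left(22 + \left(8 - 14\right)\right)^{2} = 567 + \left(22 - 6\right)^{2} = 567 + 16^{2} = 567 + 256 = 823$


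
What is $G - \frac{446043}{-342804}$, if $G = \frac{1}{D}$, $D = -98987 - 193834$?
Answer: $\frac{43536804833}{33460070028} \approx 1.3012$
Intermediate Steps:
$D = -292821$ ($D = -98987 - 193834 = -292821$)
$G = - \frac{1}{292821}$ ($G = \frac{1}{-292821} = - \frac{1}{292821} \approx -3.4151 \cdot 10^{-6}$)
$G - \frac{446043}{-342804} = - \frac{1}{292821} - \frac{446043}{-342804} = - \frac{1}{292821} - 446043 \left(- \frac{1}{342804}\right) = - \frac{1}{292821} - - \frac{148681}{114268} = - \frac{1}{292821} + \frac{148681}{114268} = \frac{43536804833}{33460070028}$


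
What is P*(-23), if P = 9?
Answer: -207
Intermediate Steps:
P*(-23) = 9*(-23) = -207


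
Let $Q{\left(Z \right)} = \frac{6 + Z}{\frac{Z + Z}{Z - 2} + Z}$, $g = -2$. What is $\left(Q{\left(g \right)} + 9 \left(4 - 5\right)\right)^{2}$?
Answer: $169$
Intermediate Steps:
$Q{\left(Z \right)} = \frac{6 + Z}{Z + \frac{2 Z}{-2 + Z}}$ ($Q{\left(Z \right)} = \frac{6 + Z}{\frac{2 Z}{-2 + Z} + Z} = \frac{6 + Z}{Z + \frac{2 Z}{-2 + Z}}$)
$\left(Q{\left(g \right)} + 9 \left(4 - 5\right)\right)^{2} = \left(\left(1 - \frac{12}{4} + \frac{4}{-2}\right) + 9 \left(4 - 5\right)\right)^{2} = \left(\left(1 - 3 + 4 \left(- \frac{1}{2}\right)\right) + 9 \left(4 - 5\right)\right)^{2} = \left(\left(1 - 3 - 2\right) + 9 \left(4 - 5\right)\right)^{2} = \left(-4 + 9 \left(-1\right)\right)^{2} = \left(-4 - 9\right)^{2} = \left(-13\right)^{2} = 169$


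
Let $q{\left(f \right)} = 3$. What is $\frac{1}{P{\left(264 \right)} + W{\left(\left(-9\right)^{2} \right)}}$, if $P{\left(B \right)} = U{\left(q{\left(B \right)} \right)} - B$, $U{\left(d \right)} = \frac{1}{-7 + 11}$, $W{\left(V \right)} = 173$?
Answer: $- \frac{4}{363} \approx -0.011019$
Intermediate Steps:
$U{\left(d \right)} = \frac{1}{4}$
$P{\left(B \right)} = \frac{1}{4} - B$
$\frac{1}{P{\left(264 \right)} + W{\left(\left(-9\right)^{2} \right)}} = \frac{1}{\left(\frac{1}{4} - 264\right) + 173} = \frac{1}{- \frac{1055}{4} + 173} = \frac{1}{- \frac{363}{4}} = - \frac{4}{363}$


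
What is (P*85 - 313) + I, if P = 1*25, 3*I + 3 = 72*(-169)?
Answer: -2245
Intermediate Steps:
I = -4057 (I = -1 + (72*(-169))/3 = -1 + (⅓)*(-12168) = -1 - 4056 = -4057)
P = 25
(P*85 - 313) + I = (25*85 - 313) - 4057 = (2125 - 313) - 4057 = 1812 - 4057 = -2245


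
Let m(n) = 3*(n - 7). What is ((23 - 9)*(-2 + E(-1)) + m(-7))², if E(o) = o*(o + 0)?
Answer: 3136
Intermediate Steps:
E(o) = o² (E(o) = o*o = o²)
m(n) = -21 + 3*n (m(n) = 3*(-7 + n) = -21 + 3*n)
((23 - 9)*(-2 + E(-1)) + m(-7))² = ((23 - 9)*(-2 + (-1)²) + (-21 + 3*(-7)))² = (14*(-2 + 1) + (-21 - 21))² = (14*(-1) - 42)² = (-14 - 42)² = (-56)² = 3136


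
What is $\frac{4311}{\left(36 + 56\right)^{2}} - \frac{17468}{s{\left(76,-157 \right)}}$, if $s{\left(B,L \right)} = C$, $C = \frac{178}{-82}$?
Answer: $\frac{6062198911}{753296} \approx 8047.6$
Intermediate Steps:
$C = - \frac{89}{41}$ ($C = 178 \left(- \frac{1}{82}\right) = - \frac{89}{41} \approx -2.1707$)
$s{\left(B,L \right)} = - \frac{89}{41}$
$\frac{4311}{\left(36 + 56\right)^{2}} - \frac{17468}{s{\left(76,-157 \right)}} = \frac{4311}{\left(36 + 56\right)^{2}} - \frac{17468}{- \frac{89}{41}} = \frac{4311}{92^{2}} - - \frac{716188}{89} = \frac{4311}{8464} + \frac{716188}{89} = \frac{6062198911}{753296}$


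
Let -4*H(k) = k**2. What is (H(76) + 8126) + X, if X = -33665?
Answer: -26983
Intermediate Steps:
H(k) = -k**2/4
(H(76) + 8126) + X = (-1/4*76**2 + 8126) - 33665 = (-1/4*5776 + 8126) - 33665 = (-1444 + 8126) - 33665 = 6682 - 33665 = -26983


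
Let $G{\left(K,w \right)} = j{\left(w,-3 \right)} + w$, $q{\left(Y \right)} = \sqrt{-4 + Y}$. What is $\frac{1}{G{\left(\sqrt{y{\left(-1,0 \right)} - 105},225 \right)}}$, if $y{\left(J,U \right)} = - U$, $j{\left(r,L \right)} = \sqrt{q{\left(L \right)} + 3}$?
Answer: $\frac{1}{225 + \sqrt{3 + i \sqrt{7}}} \approx 0.0044077 - 1.374 \cdot 10^{-5} i$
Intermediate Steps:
$j{\left(r,L \right)} = \sqrt{3 + \sqrt{-4 + L}}$ ($j{\left(r,L \right)} = \sqrt{\sqrt{-4 + L} + 3} = \sqrt{3 + \sqrt{-4 + L}}$)
$G{\left(K,w \right)} = w + \sqrt{3 + i \sqrt{7}}$ ($G{\left(K,w \right)} = \sqrt{3 + \sqrt{-4 - 3}} + w = \sqrt{3 + \sqrt{-7}} + w = \sqrt{3 + i \sqrt{7}} + w = w + \sqrt{3 + i \sqrt{7}}$)
$\frac{1}{G{\left(\sqrt{y{\left(-1,0 \right)} - 105},225 \right)}} = \frac{1}{225 + \sqrt{3 + i \sqrt{7}}}$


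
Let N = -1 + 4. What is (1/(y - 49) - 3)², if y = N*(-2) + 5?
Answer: 22801/2500 ≈ 9.1204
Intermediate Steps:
N = 3
y = -1 (y = 3*(-2) + 5 = -6 + 5 = -1)
(1/(y - 49) - 3)² = (1/(-1 - 49) - 3)² = (1/(-50) - 3)² = (-1/50 - 3)² = (-151/50)² = 22801/2500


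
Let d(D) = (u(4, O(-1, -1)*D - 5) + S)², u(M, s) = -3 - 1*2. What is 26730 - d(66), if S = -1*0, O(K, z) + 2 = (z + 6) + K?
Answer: 26705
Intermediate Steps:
O(K, z) = 4 + K + z (O(K, z) = -2 + ((z + 6) + K) = -2 + ((6 + z) + K) = -2 + (6 + K + z) = 4 + K + z)
u(M, s) = -5 (u(M, s) = -3 - 2 = -5)
S = 0
d(D) = 25 (d(D) = (-5 + 0)² = (-5)² = 25)
26730 - d(66) = 26730 - 1*25 = 26730 - 25 = 26705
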